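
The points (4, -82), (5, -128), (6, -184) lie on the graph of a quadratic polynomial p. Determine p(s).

Write p(s) = as^2 + bs + c. Substituting each data point gives a linear system:
  16a + 4b + c = -82
  25a + 5b + c = -128
  36a + 6b + c = -184
Solving the system yields a = -5, b = -1, c = 2.
So p(s) = -5s² - s + 2.
Check: p(6) = -184. ✓

p(s) = -5s^2 - s + 2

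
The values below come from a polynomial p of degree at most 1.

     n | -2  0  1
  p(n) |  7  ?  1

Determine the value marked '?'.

The 2 known points determine the degree-1 polynomial uniquely.
Write p(n) = an + b. Substituting each data point gives a linear system:
  -2a + b = 7
  a + b = 1
Solving the system yields a = -2, b = 3.
So p(n) = -2n + 3.
Then p(0) = 3.

3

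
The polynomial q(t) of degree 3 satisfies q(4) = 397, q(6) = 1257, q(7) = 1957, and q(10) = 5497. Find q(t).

q(t) = 5t^3 + 5t^2 - 3

Using the Lagrange interpolation formula with nodes 4, 6, 7, 10:
  L_0(t) = (t - 6)(t - 7)(t - 10) / -36
  L_1(t) = (t - 4)(t - 7)(t - 10) / 8
  L_2(t) = (t - 4)(t - 6)(t - 10) / -9
  L_3(t) = (t - 4)(t - 6)(t - 7) / 72
Then q(t) = 397·L_0(t) + 1257·L_1(t) + 1957·L_2(t) + 5497·L_3(t).
Expanding and collecting terms gives q(t) = 5t^3 + 5t^2 - 3.
Check: q(7) = 1957. ✓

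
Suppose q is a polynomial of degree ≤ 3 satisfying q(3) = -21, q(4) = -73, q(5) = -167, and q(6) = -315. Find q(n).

Using the Lagrange interpolation formula with nodes 3, 4, 5, 6:
  L_0(n) = (n - 4)(n - 5)(n - 6) / -6
  L_1(n) = (n - 3)(n - 5)(n - 6) / 2
  L_2(n) = (n - 3)(n - 4)(n - 6) / -2
  L_3(n) = (n - 3)(n - 4)(n - 5) / 6
Then q(n) = -21·L_0(n) - 73·L_1(n) - 167·L_2(n) - 315·L_3(n).
Expanding and collecting terms gives q(n) = -2n^3 + 3n^2 + n + 3.
Check: q(3) = -21. ✓

q(n) = -2n^3 + 3n^2 + n + 3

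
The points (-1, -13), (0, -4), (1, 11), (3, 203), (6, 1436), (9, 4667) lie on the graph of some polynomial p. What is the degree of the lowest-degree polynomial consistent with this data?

3

Divided differences on the nodes -1, 0, 1, 3, 6, 9:
  order 0: -13  -4  11  203  1436  4667
  order 1: 9  15  96  411  1077
  order 2: 3  27  63  111
  order 3: 6  6  6
  order 4: 0  0
  order 5: 0
The order-3 divided differences are all 6 (nonzero) and every higher order vanishes, so the data lies on a polynomial of degree exactly 3.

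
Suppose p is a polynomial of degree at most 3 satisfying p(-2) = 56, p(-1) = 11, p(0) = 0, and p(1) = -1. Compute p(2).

-16

Write p(n) = an^3 + bn^2 + cn + d. Substituting each data point gives a linear system:
  -8a + 4b - 2c + d = 56
  -a + b - c + d = 11
  d = 0
  a + b + c + d = -1
Solving the system yields a = -4, b = 5, c = -2, d = 0.
So p(n) = -4n^3 + 5n^2 - 2n.
Then p(2) = -16.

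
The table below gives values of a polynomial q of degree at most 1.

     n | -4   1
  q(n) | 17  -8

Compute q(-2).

Write q(n) = an + b. Substituting each data point gives a linear system:
  -4a + b = 17
  a + b = -8
Solving the system yields a = -5, b = -3.
So q(n) = -5n - 3.
Then q(-2) = 7.

7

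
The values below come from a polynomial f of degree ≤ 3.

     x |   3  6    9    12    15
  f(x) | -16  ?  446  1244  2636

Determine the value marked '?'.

On equispaced nodes a degree-3 polynomial has vanishing fourth forward difference, so
  f(3) - 4·f(6) + 6·f(9) - 4·f(12) + f(15) = 0.
Substituting the known values and solving for f(6):
  -4·f(6) = -320
  f(6) = 80.

80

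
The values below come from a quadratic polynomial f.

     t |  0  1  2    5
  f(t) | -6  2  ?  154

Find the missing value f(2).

22

The 3 known points determine the degree-2 polynomial uniquely.
Write f(t) = at^2 + bt + c. Substituting each data point gives a linear system:
  c = -6
  a + b + c = 2
  25a + 5b + c = 154
Solving the system yields a = 6, b = 2, c = -6.
So f(t) = 6t^2 + 2t - 6.
Then f(2) = 22.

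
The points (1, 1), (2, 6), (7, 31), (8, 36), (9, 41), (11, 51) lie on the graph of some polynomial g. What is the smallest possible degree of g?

1

Divided differences on the nodes 1, 2, 7, 8, 9, 11:
  order 0: 1  6  31  36  41  51
  order 1: 5  5  5  5  5
  order 2: 0  0  0  0
  order 3: 0  0  0
  order 4: 0  0
  order 5: 0
The order-1 divided differences are all 5 (nonzero) and every higher order vanishes, so the data lies on a polynomial of degree exactly 1.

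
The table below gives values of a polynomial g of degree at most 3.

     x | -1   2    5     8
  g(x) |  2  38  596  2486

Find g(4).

302

Using the Lagrange interpolation formula with nodes -1, 2, 5, 8:
  L_0(x) = (x - 2)(x - 5)(x - 8) / -162
  L_1(x) = (x + 1)(x - 5)(x - 8) / 54
  L_2(x) = (x + 1)(x - 2)(x - 8) / -54
  L_3(x) = (x + 1)(x - 2)(x - 5) / 162
Then g(x) = 2·L_0(x) + 38·L_1(x) + 596·L_2(x) + 2486·L_3(x).
Expanding and collecting terms gives g(x) = 5x^3 - x^2 - 2x + 6.
Evaluating at x = 4: g(4) = 302.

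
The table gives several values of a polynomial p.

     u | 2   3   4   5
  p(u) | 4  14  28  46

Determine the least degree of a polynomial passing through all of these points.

2

Forward differences of the values at u = 2, 3, 4, 5:
  p  : 4  14  28  46
  Δ  : 10  14  18
  Δ^2: 4  4
  Δ^3: 0
The second differences are constant (4) and nonzero, while all higher differences vanish, so the minimal degree is 2.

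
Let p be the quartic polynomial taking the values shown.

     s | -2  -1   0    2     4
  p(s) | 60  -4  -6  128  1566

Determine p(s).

Write p(s) = as^4 + bs^3 + cs^2 + ds + e. Substituting each data point gives a linear system:
  16a - 8b + 4c - 2d + e = 60
  a - b + c - d + e = -4
  e = -6
  16a + 8b + 4c + 2d + e = 128
  256a + 64b + 16c + 4d + e = 1566
Solving the system yields a = 5, b = 3, c = 5, d = 5, e = -6.
So p(s) = 5s⁴ + 3s³ + 5s² + 5s - 6.
Check: p(-1) = -4. ✓

p(s) = 5s^4 + 3s^3 + 5s^2 + 5s - 6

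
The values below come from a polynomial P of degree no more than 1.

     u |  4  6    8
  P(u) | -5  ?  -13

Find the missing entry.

The 2 known points determine the degree-1 polynomial uniquely.
Write P(u) = au + b. Substituting each data point gives a linear system:
  4a + b = -5
  8a + b = -13
Solving the system yields a = -2, b = 3.
So P(u) = -2u + 3.
Then P(6) = -9.

-9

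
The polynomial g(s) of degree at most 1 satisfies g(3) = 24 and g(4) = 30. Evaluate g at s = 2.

Using the Lagrange interpolation formula with nodes 3, 4:
  L_0(s) = (s - 4) / -1
  L_1(s) = (s - 3) / 1
Then g(s) = 24·L_0(s) + 30·L_1(s).
Expanding and collecting terms gives g(s) = 6s + 6.
Evaluating at s = 2: g(2) = 18.

18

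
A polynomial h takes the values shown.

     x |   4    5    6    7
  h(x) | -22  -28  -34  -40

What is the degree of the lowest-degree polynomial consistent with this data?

Forward differences of the values at x = 4, 5, 6, 7:
  h  : -22  -28  -34  -40
  Δ  : -6  -6  -6
  Δ^2: 0  0
  Δ^3: 0
The first differences are constant (-6) and nonzero, while all higher differences vanish, so the minimal degree is 1.

1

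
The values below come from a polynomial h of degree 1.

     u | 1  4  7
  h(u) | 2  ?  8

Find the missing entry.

On equispaced nodes a degree-1 polynomial has vanishing second forward difference, so
  h(1) - 2·h(4) + h(7) = 0.
Substituting the known values and solving for h(4):
  -2·h(4) = -10
  h(4) = 5.

5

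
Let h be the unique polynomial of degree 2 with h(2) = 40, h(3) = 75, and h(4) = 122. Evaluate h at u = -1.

7

Forward differences of the values at u = 2, 3, 4:
  h  : 40  75  122
  Δ  : 35  47
  Δ^2: 12
The second differences are constant, confirming degree 2.
Interpolating (Newton forward form) and evaluating at u = -1 gives h(-1) = 7.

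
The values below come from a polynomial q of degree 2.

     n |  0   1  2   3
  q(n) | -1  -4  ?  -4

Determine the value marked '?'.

-5

On equispaced nodes a degree-2 polynomial has vanishing third forward difference, so
  - q(0) + 3·q(1) - 3·q(2) + q(3) = 0.
Substituting the known values and solving for q(2):
  -3·q(2) = 15
  q(2) = -5.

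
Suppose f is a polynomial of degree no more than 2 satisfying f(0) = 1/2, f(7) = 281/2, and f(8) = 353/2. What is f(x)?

f(x) = 2x^2 + 6x + 1/2

Write f(x) = ax^2 + bx + c. Substituting each data point gives a linear system:
  c = 1/2
  49a + 7b + c = 281/2
  64a + 8b + c = 353/2
Solving the system yields a = 2, b = 6, c = 1/2.
So f(x) = 2x^2 + 6x + 1/2.
Check: f(7) = 281/2. ✓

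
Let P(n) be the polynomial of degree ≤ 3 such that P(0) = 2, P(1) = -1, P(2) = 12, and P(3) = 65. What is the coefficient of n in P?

-3

Write P(n) = an^3 + bn^2 + cn + d. Substituting each data point gives a linear system:
  d = 2
  a + b + c + d = -1
  8a + 4b + 2c + d = 12
  27a + 9b + 3c + d = 65
Solving the system yields a = 4, b = -4, c = -3, d = 2.
So P(n) = 4n³ - 4n² - 3n + 2.
The coefficient of n is -3.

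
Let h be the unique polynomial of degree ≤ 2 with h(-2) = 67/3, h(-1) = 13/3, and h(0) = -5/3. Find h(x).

h(x) = 6x^2 - 5/3

Write h(x) = ax^2 + bx + c. Substituting each data point gives a linear system:
  4a - 2b + c = 67/3
  a - b + c = 13/3
  c = -5/3
Solving the system yields a = 6, b = 0, c = -5/3.
So h(x) = 6x^2 - 5/3.
Check: h(-1) = 13/3. ✓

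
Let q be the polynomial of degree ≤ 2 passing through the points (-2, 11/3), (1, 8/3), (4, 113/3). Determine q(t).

Write q(t) = at^2 + bt + c. Substituting each data point gives a linear system:
  4a - 2b + c = 11/3
  a + b + c = 8/3
  16a + 4b + c = 113/3
Solving the system yields a = 2, b = 5/3, c = -1.
So q(t) = 2t² + (5/3)t - 1.
Check: q(-2) = 11/3. ✓

q(t) = 2t^2 + (5/3)t - 1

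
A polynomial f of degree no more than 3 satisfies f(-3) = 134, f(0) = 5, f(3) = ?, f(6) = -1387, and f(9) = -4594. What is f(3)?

The 4 known points determine the degree-3 polynomial uniquely.
Write f(x) = ax^3 + bx^2 + cx + d. Substituting each data point gives a linear system:
  -27a + 9b - 3c + d = 134
  d = 5
  216a + 36b + 6c + d = -1387
  729a + 81b + 9c + d = -4594
Solving the system yields a = -6, b = -3, c = 2, d = 5.
So f(x) = -6x^3 - 3x^2 + 2x + 5.
Then f(3) = -178.

-178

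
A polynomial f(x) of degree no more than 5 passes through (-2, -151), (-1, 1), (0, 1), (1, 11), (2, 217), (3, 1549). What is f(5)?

Write f(x) = ax^5 + bx^4 + cx^3 + dx^2 + ex + k. Substituting each data point gives a linear system:
  -32a + 16b - 8c + 4d - 2e + k = -151
  -a + b - c + d - e + k = 1
  k = 1
  a + b + c + d + e + k = 11
  32a + 16b + 8c + 4d + 2e + k = 217
  243a + 81b + 27c + 9d + 3e + k = 1549
Solving the system yields a = 6, b = 1, c = -1, d = 4, e = 0, k = 1.
So f(x) = 6x^5 + x^4 - x^3 + 4x^2 + 1.
Then f(5) = 19351.

19351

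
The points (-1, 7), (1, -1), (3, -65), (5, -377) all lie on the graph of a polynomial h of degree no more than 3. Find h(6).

Write h(s) = as^3 + bs^2 + cs + d. Substituting each data point gives a linear system:
  -a + b - c + d = 7
  a + b + c + d = -1
  27a + 9b + 3c + d = -65
  125a + 25b + 5c + d = -377
Solving the system yields a = -4, b = 5, c = 0, d = -2.
So h(s) = -4s^3 + 5s^2 - 2.
Then h(6) = -686.

-686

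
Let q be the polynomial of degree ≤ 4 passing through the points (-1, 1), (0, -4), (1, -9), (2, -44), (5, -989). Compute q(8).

Using the Lagrange interpolation formula with nodes -1, 0, 1, 2, 5:
  L_0(u) = u(u - 1)(u - 2)(u - 5) / 36
  L_1(u) = (u + 1)(u - 1)(u - 2)(u - 5) / -10
  L_2(u) = (u + 1)u(u - 2)(u - 5) / 8
  L_3(u) = (u + 1)u(u - 1)(u - 5) / -18
  L_4(u) = (u + 1)u(u - 1)(u - 2) / 360
Then q(u) = 1·L_0(u) - 4·L_1(u) - 9·L_2(u) - 44·L_3(u) - 989·L_4(u).
Expanding and collecting terms gives q(u) = -u^4 - 3u^3 + u^2 - 2u - 4.
Evaluating at u = 8: q(8) = -5588.

-5588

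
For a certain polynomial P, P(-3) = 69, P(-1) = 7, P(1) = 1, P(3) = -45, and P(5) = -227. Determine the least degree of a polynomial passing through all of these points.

3

Forward differences of the values at s = -3, -1, 1, 3, 5:
  P  : 69  7  1  -45  -227
  Δ  : -62  -6  -46  -182
  Δ^2: 56  -40  -136
  Δ^3: -96  -96
  Δ^4: 0
The third differences are constant (-96) and nonzero, while all higher differences vanish, so the minimal degree is 3.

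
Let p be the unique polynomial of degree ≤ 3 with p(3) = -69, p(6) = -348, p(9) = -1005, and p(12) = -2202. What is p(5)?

Write p(x) = ax^3 + bx^2 + cx + d. Substituting each data point gives a linear system:
  27a + 9b + 3c + d = -69
  216a + 36b + 6c + d = -348
  729a + 81b + 9c + d = -1005
  1728a + 144b + 12c + d = -2202
Solving the system yields a = -1, b = -3, c = -3, d = -6.
So p(x) = -x³ - 3x² - 3x - 6.
Then p(5) = -221.

-221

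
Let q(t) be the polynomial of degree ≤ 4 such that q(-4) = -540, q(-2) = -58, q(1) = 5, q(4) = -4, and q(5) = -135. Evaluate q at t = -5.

Using the Lagrange interpolation formula with nodes -4, -2, 1, 4, 5:
  L_0(t) = (t + 2)(t - 1)(t - 4)(t - 5) / 720
  L_1(t) = (t + 4)(t - 1)(t - 4)(t - 5) / -252
  L_2(t) = (t + 4)(t + 2)(t - 4)(t - 5) / 180
  L_3(t) = (t + 4)(t + 2)(t - 1)(t - 5) / -144
  L_4(t) = (t + 4)(t + 2)(t - 1)(t - 4) / 252
Then q(t) = -540·L_0(t) - 58·L_1(t) + 5·L_2(t) - 4·L_3(t) - 135·L_4(t).
Expanding and collecting terms gives q(t) = -t^4 + 4t^3 - t^2 + 3t.
Evaluating at t = -5: q(-5) = -1165.

-1165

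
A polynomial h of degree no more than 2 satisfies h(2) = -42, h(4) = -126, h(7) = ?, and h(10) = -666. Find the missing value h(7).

-342

The 3 known points determine the degree-2 polynomial uniquely.
Write h(n) = an^2 + bn + c. Substituting each data point gives a linear system:
  4a + 2b + c = -42
  16a + 4b + c = -126
  100a + 10b + c = -666
Solving the system yields a = -6, b = -6, c = -6.
So h(n) = -6n^2 - 6n - 6.
Then h(7) = -342.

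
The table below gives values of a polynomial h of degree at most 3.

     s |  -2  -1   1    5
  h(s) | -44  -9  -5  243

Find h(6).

Write h(s) = as^3 + bs^2 + cs + d. Substituting each data point gives a linear system:
  -8a + 4b - 2c + d = -44
  -a + b - c + d = -9
  a + b + c + d = -5
  125a + 25b + 5c + d = 243
Solving the system yields a = 3, b = -5, c = -1, d = -2.
So h(s) = 3s^3 - 5s^2 - s - 2.
Then h(6) = 460.

460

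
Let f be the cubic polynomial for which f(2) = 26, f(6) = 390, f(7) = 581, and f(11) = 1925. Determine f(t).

Write f(t) = at^3 + bt^2 + ct + d. Substituting each data point gives a linear system:
  8a + 4b + 2c + d = 26
  216a + 36b + 6c + d = 390
  343a + 49b + 7c + d = 581
  1331a + 121b + 11c + d = 1925
Solving the system yields a = 1, b = 5, c = -1, d = 0.
So f(t) = t^3 + 5t^2 - t.
Check: f(7) = 581. ✓

f(t) = t^3 + 5t^2 - t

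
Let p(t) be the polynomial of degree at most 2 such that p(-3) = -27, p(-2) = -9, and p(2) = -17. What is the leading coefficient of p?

Write p(t) = at^2 + bt + c. Substituting each data point gives a linear system:
  9a - 3b + c = -27
  4a - 2b + c = -9
  4a + 2b + c = -17
Solving the system yields a = -4, b = -2, c = 3.
So p(t) = -4t^2 - 2t + 3.
The leading coefficient is -4.

-4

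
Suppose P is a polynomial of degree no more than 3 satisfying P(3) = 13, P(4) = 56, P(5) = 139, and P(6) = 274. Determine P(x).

P(x) = 2x^3 - 4x^2 - 3x + 4

Write P(x) = ax^3 + bx^2 + cx + d. Substituting each data point gives a linear system:
  27a + 9b + 3c + d = 13
  64a + 16b + 4c + d = 56
  125a + 25b + 5c + d = 139
  216a + 36b + 6c + d = 274
Solving the system yields a = 2, b = -4, c = -3, d = 4.
So P(x) = 2x^3 - 4x^2 - 3x + 4.
Check: P(3) = 13. ✓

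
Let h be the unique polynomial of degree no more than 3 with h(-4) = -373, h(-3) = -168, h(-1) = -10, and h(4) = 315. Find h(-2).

-57

Using the Lagrange interpolation formula with nodes -4, -3, -1, 4:
  L_0(n) = (n + 3)(n + 1)(n - 4) / -24
  L_1(n) = (n + 4)(n + 1)(n - 4) / 14
  L_2(n) = (n + 4)(n + 3)(n - 4) / -30
  L_3(n) = (n + 4)(n + 3)(n + 1) / 280
Then h(n) = -373·L_0(n) - 168·L_1(n) - 10·L_2(n) + 315·L_3(n).
Expanding and collecting terms gives h(n) = 5n^3 - 2n^2 + 6n + 3.
Evaluating at n = -2: h(-2) = -57.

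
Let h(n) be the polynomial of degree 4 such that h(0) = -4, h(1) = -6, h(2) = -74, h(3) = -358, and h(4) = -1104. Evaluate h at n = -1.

-14

Using the Lagrange interpolation formula with nodes 0, 1, 2, 3, 4:
  L_0(n) = (n - 1)(n - 2)(n - 3)(n - 4) / 24
  L_1(n) = n(n - 2)(n - 3)(n - 4) / -6
  L_2(n) = n(n - 1)(n - 3)(n - 4) / 4
  L_3(n) = n(n - 1)(n - 2)(n - 4) / -6
  L_4(n) = n(n - 1)(n - 2)(n - 3) / 24
Then h(n) = -4·L_0(n) - 6·L_1(n) - 74·L_2(n) - 358·L_3(n) - 1104·L_4(n).
Expanding and collecting terms gives h(n) = -4n⁴ - n³ - 2n² + 5n - 4.
Evaluating at n = -1: h(-1) = -14.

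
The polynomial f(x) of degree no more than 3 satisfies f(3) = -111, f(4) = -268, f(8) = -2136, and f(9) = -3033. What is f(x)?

f(x) = -4x^3 - 2x^2 + 5x

Write f(x) = ax^3 + bx^2 + cx + d. Substituting each data point gives a linear system:
  27a + 9b + 3c + d = -111
  64a + 16b + 4c + d = -268
  512a + 64b + 8c + d = -2136
  729a + 81b + 9c + d = -3033
Solving the system yields a = -4, b = -2, c = 5, d = 0.
So f(x) = -4x^3 - 2x^2 + 5x.
Check: f(8) = -2136. ✓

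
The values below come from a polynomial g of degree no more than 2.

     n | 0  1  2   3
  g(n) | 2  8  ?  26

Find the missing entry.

The 3 known points determine the degree-2 polynomial uniquely.
Write g(n) = an^2 + bn + c. Substituting each data point gives a linear system:
  c = 2
  a + b + c = 8
  9a + 3b + c = 26
Solving the system yields a = 1, b = 5, c = 2.
So g(n) = n^2 + 5n + 2.
Then g(2) = 16.

16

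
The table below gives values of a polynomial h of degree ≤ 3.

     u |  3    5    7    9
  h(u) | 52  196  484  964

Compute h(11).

Write h(u) = au^3 + bu^2 + cu + d. Substituting each data point gives a linear system:
  27a + 9b + 3c + d = 52
  125a + 25b + 5c + d = 196
  343a + 49b + 7c + d = 484
  729a + 81b + 9c + d = 964
Solving the system yields a = 1, b = 3, c = -1, d = 1.
So h(u) = u³ + 3u² - u + 1.
Then h(11) = 1684.

1684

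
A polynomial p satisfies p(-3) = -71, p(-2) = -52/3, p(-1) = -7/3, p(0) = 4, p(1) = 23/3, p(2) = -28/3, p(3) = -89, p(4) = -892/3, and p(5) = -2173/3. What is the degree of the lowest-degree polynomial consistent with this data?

4

Forward differences of the values at x = -3, -2, -1, 0, 1, 2, 3, 4, 5:
  p  : -71  -52/3  -7/3  4  23/3  -28/3  -89  -892/3  -2173/3
  Δ  : 161/3  15  19/3  11/3  -17  -239/3  -625/3  -427
  Δ^2: -116/3  -26/3  -8/3  -62/3  -188/3  -386/3  -656/3
  Δ^3: 30  6  -18  -42  -66  -90
  Δ^4: -24  -24  -24  -24  -24
  Δ^5: 0  0  0  0
  Δ^6: 0  0  0
  Δ^7: 0  0
  Δ^8: 0
The fourth differences are constant (-24) and nonzero, while all higher differences vanish, so the minimal degree is 4.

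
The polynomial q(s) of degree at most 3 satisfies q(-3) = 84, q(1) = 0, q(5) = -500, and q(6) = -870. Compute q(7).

Write q(s) = as^3 + bs^2 + cs + d. Substituting each data point gives a linear system:
  -27a + 9b - 3c + d = 84
  a + b + c + d = 0
  125a + 25b + 5c + d = -500
  216a + 36b + 6c + d = -870
Solving the system yields a = -4, b = -1, c = 5, d = 0.
So q(s) = -4s³ - s² + 5s.
Then q(7) = -1386.

-1386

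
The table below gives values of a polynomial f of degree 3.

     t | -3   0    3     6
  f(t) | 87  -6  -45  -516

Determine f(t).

f(t) = -3t^3 + 3t^2 + 5t - 6

Write f(t) = at^3 + bt^2 + ct + d. Substituting each data point gives a linear system:
  -27a + 9b - 3c + d = 87
  d = -6
  27a + 9b + 3c + d = -45
  216a + 36b + 6c + d = -516
Solving the system yields a = -3, b = 3, c = 5, d = -6.
So f(t) = -3t^3 + 3t^2 + 5t - 6.
Check: f(6) = -516. ✓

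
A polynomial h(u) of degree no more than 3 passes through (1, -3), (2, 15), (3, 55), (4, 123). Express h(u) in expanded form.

h(u) = u^3 + 5u^2 - 4u - 5

Write h(u) = au^3 + bu^2 + cu + d. Substituting each data point gives a linear system:
  a + b + c + d = -3
  8a + 4b + 2c + d = 15
  27a + 9b + 3c + d = 55
  64a + 16b + 4c + d = 123
Solving the system yields a = 1, b = 5, c = -4, d = -5.
So h(u) = u^3 + 5u^2 - 4u - 5.
Check: h(3) = 55. ✓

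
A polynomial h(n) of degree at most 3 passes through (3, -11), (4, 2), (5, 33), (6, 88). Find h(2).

Write h(n) = an^3 + bn^2 + cn + d. Substituting each data point gives a linear system:
  27a + 9b + 3c + d = -11
  64a + 16b + 4c + d = 2
  125a + 25b + 5c + d = 33
  216a + 36b + 6c + d = 88
Solving the system yields a = 1, b = -3, c = -3, d = -2.
So h(n) = n^3 - 3n^2 - 3n - 2.
Then h(2) = -12.

-12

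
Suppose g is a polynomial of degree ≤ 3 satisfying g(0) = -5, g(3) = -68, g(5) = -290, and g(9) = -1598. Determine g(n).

Using the Lagrange interpolation formula with nodes 0, 3, 5, 9:
  L_0(n) = (n - 3)(n - 5)(n - 9) / -135
  L_1(n) = n(n - 5)(n - 9) / 36
  L_2(n) = n(n - 3)(n - 9) / -40
  L_3(n) = n(n - 3)(n - 5) / 216
Then g(n) = -5·L_0(n) - 68·L_1(n) - 290·L_2(n) - 1598·L_3(n).
Expanding and collecting terms gives g(n) = -2n³ - 2n² + 3n - 5.
Check: g(3) = -68. ✓

g(n) = -2n^3 - 2n^2 + 3n - 5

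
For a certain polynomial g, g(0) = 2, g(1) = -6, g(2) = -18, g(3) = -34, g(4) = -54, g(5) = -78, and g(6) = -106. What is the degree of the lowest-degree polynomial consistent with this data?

Forward differences of the values at x = 0, 1, 2, 3, 4, 5, 6:
  g  : 2  -6  -18  -34  -54  -78  -106
  Δ  : -8  -12  -16  -20  -24  -28
  Δ^2: -4  -4  -4  -4  -4
  Δ^3: 0  0  0  0
  Δ^4: 0  0  0
  Δ^5: 0  0
  Δ^6: 0
The second differences are constant (-4) and nonzero, while all higher differences vanish, so the minimal degree is 2.

2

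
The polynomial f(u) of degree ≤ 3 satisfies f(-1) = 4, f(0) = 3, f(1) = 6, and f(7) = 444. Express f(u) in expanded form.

f(u) = u^3 + 2u^2 + 3

Write f(u) = au^3 + bu^2 + cu + d. Substituting each data point gives a linear system:
  -a + b - c + d = 4
  d = 3
  a + b + c + d = 6
  343a + 49b + 7c + d = 444
Solving the system yields a = 1, b = 2, c = 0, d = 3.
So f(u) = u³ + 2u² + 3.
Check: f(0) = 3. ✓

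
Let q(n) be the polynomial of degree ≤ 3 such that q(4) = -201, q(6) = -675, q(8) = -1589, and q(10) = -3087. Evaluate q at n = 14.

Write q(n) = an^3 + bn^2 + cn + d. Substituting each data point gives a linear system:
  64a + 16b + 4c + d = -201
  216a + 36b + 6c + d = -675
  512a + 64b + 8c + d = -1589
  1000a + 100b + 10c + d = -3087
Solving the system yields a = -3, b = -1, c = 1, d = 3.
So q(n) = -3n^3 - n^2 + n + 3.
Then q(14) = -8411.

-8411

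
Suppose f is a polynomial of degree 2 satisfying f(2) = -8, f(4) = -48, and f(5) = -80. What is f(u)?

f(u) = -4u^2 + 4u

Write f(u) = au^2 + bu + c. Substituting each data point gives a linear system:
  4a + 2b + c = -8
  16a + 4b + c = -48
  25a + 5b + c = -80
Solving the system yields a = -4, b = 4, c = 0.
So f(u) = -4u^2 + 4u.
Check: f(2) = -8. ✓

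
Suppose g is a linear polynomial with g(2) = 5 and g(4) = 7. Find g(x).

Using the Lagrange interpolation formula with nodes 2, 4:
  L_0(x) = (x - 4) / -2
  L_1(x) = (x - 2) / 2
Then g(x) = 5·L_0(x) + 7·L_1(x).
Expanding and collecting terms gives g(x) = x + 3.
Check: g(2) = 5. ✓

g(x) = x + 3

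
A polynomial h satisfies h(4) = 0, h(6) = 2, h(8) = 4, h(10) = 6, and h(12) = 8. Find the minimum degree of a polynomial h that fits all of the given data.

1

Forward differences of the values at n = 4, 6, 8, 10, 12:
  h  : 0  2  4  6  8
  Δ  : 2  2  2  2
  Δ^2: 0  0  0
  Δ^3: 0  0
  Δ^4: 0
The first differences are constant (2) and nonzero, while all higher differences vanish, so the minimal degree is 1.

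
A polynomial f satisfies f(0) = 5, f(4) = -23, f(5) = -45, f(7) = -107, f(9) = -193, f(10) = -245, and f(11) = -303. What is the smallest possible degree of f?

Divided differences on the nodes 0, 4, 5, 7, 9, 10, 11:
  order 0: 5  -23  -45  -107  -193  -245  -303
  order 1: -7  -22  -31  -43  -52  -58
  order 2: -3  -3  -3  -3  -3
  order 3: 0  0  0  0
  order 4: 0  0  0
  order 5: 0  0
  order 6: 0
The order-2 divided differences are all -3 (nonzero) and every higher order vanishes, so the data lies on a polynomial of degree exactly 2.

2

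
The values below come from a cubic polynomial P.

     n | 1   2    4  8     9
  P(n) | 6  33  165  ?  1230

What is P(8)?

The 4 known points determine the degree-3 polynomial uniquely.
Write P(n) = an^3 + bn^2 + cn + d. Substituting each data point gives a linear system:
  a + b + c + d = 6
  8a + 4b + 2c + d = 33
  64a + 16b + 4c + d = 165
  729a + 81b + 9c + d = 1230
Solving the system yields a = 1, b = 6, c = 2, d = -3.
So P(n) = n^3 + 6n^2 + 2n - 3.
Then P(8) = 909.

909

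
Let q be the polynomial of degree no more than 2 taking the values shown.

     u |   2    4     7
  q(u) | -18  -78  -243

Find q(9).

-403

Write q(u) = au^2 + bu + c. Substituting each data point gives a linear system:
  4a + 2b + c = -18
  16a + 4b + c = -78
  49a + 7b + c = -243
Solving the system yields a = -5, b = 0, c = 2.
So q(u) = -5u² + 2.
Then q(9) = -403.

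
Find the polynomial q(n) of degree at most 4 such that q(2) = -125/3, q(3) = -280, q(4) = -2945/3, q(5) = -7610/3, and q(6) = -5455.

Write q(n) = an^4 + bn^3 + cn^2 + dn + e. Substituting each data point gives a linear system:
  16a + 8b + 4c + 2d + e = -125/3
  81a + 27b + 9c + 3d + e = -280
  256a + 64b + 16c + 4d + e = -2945/3
  625a + 125b + 25c + 5d + e = -7610/3
  1296a + 216b + 36c + 6d + e = -5455
Solving the system yields a = -5, b = 5, c = -5/3, d = 0, e = 5.
So q(n) = -5n^4 + 5n^3 - (5/3)n^2 + 5.
Check: q(2) = -125/3. ✓

q(n) = -5n^4 + 5n^3 - (5/3)n^2 + 5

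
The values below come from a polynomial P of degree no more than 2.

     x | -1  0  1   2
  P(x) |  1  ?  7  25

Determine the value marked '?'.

On equispaced nodes a degree-2 polynomial has vanishing third forward difference, so
  - P(-1) + 3·P(0) - 3·P(1) + P(2) = 0.
Substituting the known values and solving for P(0):
  3·P(0) = -3
  P(0) = -1.

-1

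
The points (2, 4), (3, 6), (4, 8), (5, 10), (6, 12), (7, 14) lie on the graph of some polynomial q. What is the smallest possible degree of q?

1

Forward differences of the values at t = 2, 3, 4, 5, 6, 7:
  q  : 4  6  8  10  12  14
  Δ  : 2  2  2  2  2
  Δ^2: 0  0  0  0
  Δ^3: 0  0  0
  Δ^4: 0  0
  Δ^5: 0
The first differences are constant (2) and nonzero, while all higher differences vanish, so the minimal degree is 1.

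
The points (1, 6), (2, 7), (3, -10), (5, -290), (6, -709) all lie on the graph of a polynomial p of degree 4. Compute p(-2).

-45

Using the Lagrange interpolation formula with nodes 1, 2, 3, 5, 6:
  L_0(t) = (t - 2)(t - 3)(t - 5)(t - 6) / 40
  L_1(t) = (t - 1)(t - 3)(t - 5)(t - 6) / -12
  L_2(t) = (t - 1)(t - 2)(t - 5)(t - 6) / 12
  L_3(t) = (t - 1)(t - 2)(t - 3)(t - 6) / -24
  L_4(t) = (t - 1)(t - 2)(t - 3)(t - 5) / 60
Then p(t) = 6·L_0(t) + 7·L_1(t) - 10·L_2(t) - 290·L_3(t) - 709·L_4(t).
Expanding and collecting terms gives p(t) = -t^4 + 3t^3 - 2t^2 + t + 5.
Evaluating at t = -2: p(-2) = -45.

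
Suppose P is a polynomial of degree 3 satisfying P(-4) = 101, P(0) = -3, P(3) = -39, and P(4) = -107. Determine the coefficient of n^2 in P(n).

Write P(n) = an^3 + bn^2 + cn + d. Substituting each data point gives a linear system:
  -64a + 16b - 4c + d = 101
  d = -3
  27a + 9b + 3c + d = -39
  64a + 16b + 4c + d = -107
Solving the system yields a = -2, b = 0, c = 6, d = -3.
So P(n) = -2n^3 + 6n - 3.
The coefficient of n^2 is 0.

0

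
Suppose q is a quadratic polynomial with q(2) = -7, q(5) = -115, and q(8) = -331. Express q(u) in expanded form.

q(u) = -6u^2 + 6u + 5

Write q(u) = au^2 + bu + c. Substituting each data point gives a linear system:
  4a + 2b + c = -7
  25a + 5b + c = -115
  64a + 8b + c = -331
Solving the system yields a = -6, b = 6, c = 5.
So q(u) = -6u^2 + 6u + 5.
Check: q(8) = -331. ✓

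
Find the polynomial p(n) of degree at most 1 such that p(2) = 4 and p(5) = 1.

Write p(n) = an + b. Substituting each data point gives a linear system:
  2a + b = 4
  5a + b = 1
Solving the system yields a = -1, b = 6.
So p(n) = -n + 6.
Check: p(2) = 4. ✓

p(n) = -n + 6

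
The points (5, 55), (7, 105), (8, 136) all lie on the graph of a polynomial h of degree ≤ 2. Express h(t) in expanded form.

Using the Lagrange interpolation formula with nodes 5, 7, 8:
  L_0(t) = (t - 7)(t - 8) / 6
  L_1(t) = (t - 5)(t - 8) / -2
  L_2(t) = (t - 5)(t - 7) / 3
Then h(t) = 55·L_0(t) + 105·L_1(t) + 136·L_2(t).
Expanding and collecting terms gives h(t) = 2t² + t.
Check: h(7) = 105. ✓

h(t) = 2t^2 + t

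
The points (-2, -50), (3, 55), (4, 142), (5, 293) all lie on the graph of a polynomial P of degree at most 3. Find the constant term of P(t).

Write P(t) = at^3 + bt^2 + ct + d. Substituting each data point gives a linear system:
  -8a + 4b - 2c + d = -50
  27a + 9b + 3c + d = 55
  64a + 16b + 4c + d = 142
  125a + 25b + 5c + d = 293
Solving the system yields a = 3, b = -4, c = 4, d = -2.
So P(t) = 3t^3 - 4t^2 + 4t - 2.
The constant term is -2.

-2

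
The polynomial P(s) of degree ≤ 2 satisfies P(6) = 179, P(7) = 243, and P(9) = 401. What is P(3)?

Write P(s) = as^2 + bs + c. Substituting each data point gives a linear system:
  36a + 6b + c = 179
  49a + 7b + c = 243
  81a + 9b + c = 401
Solving the system yields a = 5, b = -1, c = 5.
So P(s) = 5s^2 - s + 5.
Then P(3) = 47.

47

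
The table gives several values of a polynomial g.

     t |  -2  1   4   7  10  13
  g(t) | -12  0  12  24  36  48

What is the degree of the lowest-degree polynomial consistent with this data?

1

Forward differences of the values at t = -2, 1, 4, 7, 10, 13:
  g  : -12  0  12  24  36  48
  Δ  : 12  12  12  12  12
  Δ^2: 0  0  0  0
  Δ^3: 0  0  0
  Δ^4: 0  0
  Δ^5: 0
The first differences are constant (12) and nonzero, while all higher differences vanish, so the minimal degree is 1.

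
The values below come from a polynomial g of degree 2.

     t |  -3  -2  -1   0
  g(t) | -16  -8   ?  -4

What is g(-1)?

The 3 known points determine the degree-2 polynomial uniquely.
Write g(t) = at^2 + bt + c. Substituting each data point gives a linear system:
  9a - 3b + c = -16
  4a - 2b + c = -8
  c = -4
Solving the system yields a = -2, b = -2, c = -4.
So g(t) = -2t^2 - 2t - 4.
Then g(-1) = -4.

-4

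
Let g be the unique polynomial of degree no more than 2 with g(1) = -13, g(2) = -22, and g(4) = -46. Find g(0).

-6

Using the Lagrange interpolation formula with nodes 1, 2, 4:
  L_0(t) = (t - 2)(t - 4) / 3
  L_1(t) = (t - 1)(t - 4) / -2
  L_2(t) = (t - 1)(t - 2) / 6
Then g(t) = -13·L_0(t) - 22·L_1(t) - 46·L_2(t).
Expanding and collecting terms gives g(t) = -t^2 - 6t - 6.
Evaluating at t = 0: g(0) = -6.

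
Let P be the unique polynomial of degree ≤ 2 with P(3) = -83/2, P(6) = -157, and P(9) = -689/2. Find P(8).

Using the Lagrange interpolation formula with nodes 3, 6, 9:
  L_0(x) = (x - 6)(x - 9) / 18
  L_1(x) = (x - 3)(x - 9) / -9
  L_2(x) = (x - 3)(x - 6) / 18
Then P(x) = -83/2·L_0(x) - 157·L_1(x) - 689/2·L_2(x).
Expanding and collecting terms gives P(x) = -4x^2 - (5/2)x + 2.
Evaluating at x = 8: P(8) = -274.

-274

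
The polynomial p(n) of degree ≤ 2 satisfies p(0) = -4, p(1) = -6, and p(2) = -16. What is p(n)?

p(n) = -4n^2 + 2n - 4

Write p(n) = an^2 + bn + c. Substituting each data point gives a linear system:
  c = -4
  a + b + c = -6
  4a + 2b + c = -16
Solving the system yields a = -4, b = 2, c = -4.
So p(n) = -4n^2 + 2n - 4.
Check: p(2) = -16. ✓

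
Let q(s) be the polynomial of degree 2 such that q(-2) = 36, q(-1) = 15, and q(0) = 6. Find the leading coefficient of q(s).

6

Write q(s) = as^2 + bs + c. Substituting each data point gives a linear system:
  4a - 2b + c = 36
  a - b + c = 15
  c = 6
Solving the system yields a = 6, b = -3, c = 6.
So q(s) = 6s^2 - 3s + 6.
The leading coefficient is 6.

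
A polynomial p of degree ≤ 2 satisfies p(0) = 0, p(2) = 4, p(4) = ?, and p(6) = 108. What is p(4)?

The 3 known points determine the degree-2 polynomial uniquely.
Write p(u) = au^2 + bu + c. Substituting each data point gives a linear system:
  c = 0
  4a + 2b + c = 4
  36a + 6b + c = 108
Solving the system yields a = 4, b = -6, c = 0.
So p(u) = 4u^2 - 6u.
Then p(4) = 40.

40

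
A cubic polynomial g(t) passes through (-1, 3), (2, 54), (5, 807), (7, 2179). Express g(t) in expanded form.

g(t) = 6t^3 + 3t^2 - 4t + 2

Using the Lagrange interpolation formula with nodes -1, 2, 5, 7:
  L_0(t) = (t - 2)(t - 5)(t - 7) / -144
  L_1(t) = (t + 1)(t - 5)(t - 7) / 45
  L_2(t) = (t + 1)(t - 2)(t - 7) / -36
  L_3(t) = (t + 1)(t - 2)(t - 5) / 80
Then g(t) = 3·L_0(t) + 54·L_1(t) + 807·L_2(t) + 2179·L_3(t).
Expanding and collecting terms gives g(t) = 6t^3 + 3t^2 - 4t + 2.
Check: g(5) = 807. ✓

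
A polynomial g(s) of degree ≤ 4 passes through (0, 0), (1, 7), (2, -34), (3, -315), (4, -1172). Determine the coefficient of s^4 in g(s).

-6

Write g(s) = as^4 + bs^3 + cs^2 + ds + e. Substituting each data point gives a linear system:
  e = 0
  a + b + c + d + e = 7
  16a + 8b + 4c + 2d + e = -34
  81a + 27b + 9c + 3d + e = -315
  256a + 64b + 16c + 4d + e = -1172
Solving the system yields a = -6, b = 4, c = 6, d = 3, e = 0.
So g(s) = -6s⁴ + 4s³ + 6s² + 3s.
The leading coefficient is -6.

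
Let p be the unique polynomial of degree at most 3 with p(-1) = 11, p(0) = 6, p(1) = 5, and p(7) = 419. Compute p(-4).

-10

Write p(s) = as^3 + bs^2 + cs + d. Substituting each data point gives a linear system:
  -a + b - c + d = 11
  d = 6
  a + b + c + d = 5
  343a + 49b + 7c + d = 419
Solving the system yields a = 1, b = 2, c = -4, d = 6.
So p(s) = s^3 + 2s^2 - 4s + 6.
Then p(-4) = -10.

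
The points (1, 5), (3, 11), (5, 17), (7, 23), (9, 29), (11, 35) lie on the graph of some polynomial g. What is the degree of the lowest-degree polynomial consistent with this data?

Forward differences of the values at x = 1, 3, 5, 7, 9, 11:
  g  : 5  11  17  23  29  35
  Δ  : 6  6  6  6  6
  Δ^2: 0  0  0  0
  Δ^3: 0  0  0
  Δ^4: 0  0
  Δ^5: 0
The first differences are constant (6) and nonzero, while all higher differences vanish, so the minimal degree is 1.

1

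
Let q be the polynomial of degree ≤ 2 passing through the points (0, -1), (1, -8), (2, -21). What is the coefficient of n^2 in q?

-3

Write q(n) = an^2 + bn + c. Substituting each data point gives a linear system:
  c = -1
  a + b + c = -8
  4a + 2b + c = -21
Solving the system yields a = -3, b = -4, c = -1.
So q(n) = -3n^2 - 4n - 1.
The leading coefficient is -3.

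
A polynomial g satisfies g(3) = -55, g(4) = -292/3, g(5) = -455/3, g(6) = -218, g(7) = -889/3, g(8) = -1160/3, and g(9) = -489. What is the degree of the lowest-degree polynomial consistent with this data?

Forward differences of the values at t = 3, 4, 5, 6, 7, 8, 9:
  g  : -55  -292/3  -455/3  -218  -889/3  -1160/3  -489
  Δ  : -127/3  -163/3  -199/3  -235/3  -271/3  -307/3
  Δ^2: -12  -12  -12  -12  -12
  Δ^3: 0  0  0  0
  Δ^4: 0  0  0
  Δ^5: 0  0
  Δ^6: 0
The second differences are constant (-12) and nonzero, while all higher differences vanish, so the minimal degree is 2.

2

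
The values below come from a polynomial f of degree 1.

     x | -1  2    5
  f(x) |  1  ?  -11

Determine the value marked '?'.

On equispaced nodes a degree-1 polynomial has vanishing second forward difference, so
  f(-1) - 2·f(2) + f(5) = 0.
Substituting the known values and solving for f(2):
  -2·f(2) = 10
  f(2) = -5.

-5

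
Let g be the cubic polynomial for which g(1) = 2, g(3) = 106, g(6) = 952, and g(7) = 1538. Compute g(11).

Using the Lagrange interpolation formula with nodes 1, 3, 6, 7:
  L_0(u) = (u - 3)(u - 6)(u - 7) / -60
  L_1(u) = (u - 1)(u - 6)(u - 7) / 24
  L_2(u) = (u - 1)(u - 3)(u - 7) / -15
  L_3(u) = (u - 1)(u - 3)(u - 6) / 24
Then g(u) = 2·L_0(u) + 106·L_1(u) + 952·L_2(u) + 1538·L_3(u).
Expanding and collecting terms gives g(u) = 5u³ - 4u² + 3u - 2.
Evaluating at u = 11: g(11) = 6202.

6202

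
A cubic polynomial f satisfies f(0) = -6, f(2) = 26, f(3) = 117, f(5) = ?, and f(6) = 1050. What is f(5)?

599

The 4 known points determine the degree-3 polynomial uniquely.
Write f(n) = an^3 + bn^2 + cn + d. Substituting each data point gives a linear system:
  d = -6
  8a + 4b + 2c + d = 26
  27a + 9b + 3c + d = 117
  216a + 36b + 6c + d = 1050
Solving the system yields a = 5, b = 0, c = -4, d = -6.
So f(n) = 5n³ - 4n - 6.
Then f(5) = 599.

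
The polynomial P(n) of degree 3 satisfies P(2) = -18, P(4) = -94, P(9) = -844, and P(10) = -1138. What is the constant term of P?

Write P(n) = an^3 + bn^2 + cn + d. Substituting each data point gives a linear system:
  8a + 4b + 2c + d = -18
  64a + 16b + 4c + d = -94
  729a + 81b + 9c + d = -844
  1000a + 100b + 10c + d = -1138
Solving the system yields a = -1, b = -1, c = -4, d = 2.
So P(n) = -n^3 - n^2 - 4n + 2.
The constant term is 2.

2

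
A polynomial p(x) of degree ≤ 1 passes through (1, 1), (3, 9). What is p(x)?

p(x) = 4x - 3

Write p(x) = ax + b. Substituting each data point gives a linear system:
  a + b = 1
  3a + b = 9
Solving the system yields a = 4, b = -3.
So p(x) = 4x - 3.
Check: p(3) = 9. ✓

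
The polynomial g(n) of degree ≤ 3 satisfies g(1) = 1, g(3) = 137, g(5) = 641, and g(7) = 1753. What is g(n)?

Using the Lagrange interpolation formula with nodes 1, 3, 5, 7:
  L_0(n) = (n - 3)(n - 5)(n - 7) / -48
  L_1(n) = (n - 1)(n - 5)(n - 7) / 16
  L_2(n) = (n - 1)(n - 3)(n - 7) / -16
  L_3(n) = (n - 1)(n - 3)(n - 5) / 48
Then g(n) = 1·L_0(n) + 137·L_1(n) + 641·L_2(n) + 1753·L_3(n).
Expanding and collecting terms gives g(n) = 5n^3 + n^2 - n - 4.
Check: g(5) = 641. ✓

g(n) = 5n^3 + n^2 - n - 4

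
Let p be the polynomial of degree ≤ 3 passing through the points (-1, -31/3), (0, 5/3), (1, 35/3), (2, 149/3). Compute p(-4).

-1075/3

Forward differences of the values at x = -1, 0, 1, 2:
  p  : -31/3  5/3  35/3  149/3
  Δ  : 12  10  38
  Δ^2: -2  28
  Δ^3: 30
The third differences are constant, confirming degree 3.
Interpolating (Newton forward form) and evaluating at x = -4 gives p(-4) = -1075/3.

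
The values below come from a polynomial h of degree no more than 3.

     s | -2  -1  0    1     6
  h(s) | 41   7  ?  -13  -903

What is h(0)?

The 4 known points determine the degree-3 polynomial uniquely.
Write h(s) = as^3 + bs^2 + cs + d. Substituting each data point gives a linear system:
  -8a + 4b - 2c + d = 41
  -a + b - c + d = 7
  a + b + c + d = -13
  216a + 36b + 6c + d = -903
Solving the system yields a = -4, b = 0, c = -6, d = -3.
So h(s) = -4s^3 - 6s - 3.
Then h(0) = -3.

-3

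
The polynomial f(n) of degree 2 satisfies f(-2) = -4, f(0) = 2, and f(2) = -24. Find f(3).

-49

Forward differences of the values at n = -2, 0, 2:
  f  : -4  2  -24
  Δ  : 6  -26
  Δ^2: -32
The second differences are constant, confirming degree 2.
Interpolating (Newton forward form) and evaluating at n = 3 gives f(3) = -49.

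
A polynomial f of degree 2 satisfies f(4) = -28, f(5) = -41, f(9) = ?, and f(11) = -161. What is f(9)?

-113

The 3 known points determine the degree-2 polynomial uniquely.
Write f(n) = an^2 + bn + c. Substituting each data point gives a linear system:
  16a + 4b + c = -28
  25a + 5b + c = -41
  121a + 11b + c = -161
Solving the system yields a = -1, b = -4, c = 4.
So f(n) = -n^2 - 4n + 4.
Then f(9) = -113.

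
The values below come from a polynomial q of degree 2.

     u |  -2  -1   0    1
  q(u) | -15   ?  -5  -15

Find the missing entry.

On equispaced nodes a degree-2 polynomial has vanishing third forward difference, so
  - q(-2) + 3·q(-1) - 3·q(0) + q(1) = 0.
Substituting the known values and solving for q(-1):
  3·q(-1) = -15
  q(-1) = -5.

-5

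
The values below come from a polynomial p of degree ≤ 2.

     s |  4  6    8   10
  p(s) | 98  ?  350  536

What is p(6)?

204

The 3 known points determine the degree-2 polynomial uniquely.
Write p(s) = as^2 + bs + c. Substituting each data point gives a linear system:
  16a + 4b + c = 98
  64a + 8b + c = 350
  100a + 10b + c = 536
Solving the system yields a = 5, b = 3, c = 6.
So p(s) = 5s² + 3s + 6.
Then p(6) = 204.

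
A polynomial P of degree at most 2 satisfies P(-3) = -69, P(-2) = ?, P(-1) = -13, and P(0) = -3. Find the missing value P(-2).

The 3 known points determine the degree-2 polynomial uniquely.
Write P(u) = au^2 + bu + c. Substituting each data point gives a linear system:
  9a - 3b + c = -69
  a - b + c = -13
  c = -3
Solving the system yields a = -6, b = 4, c = -3.
So P(u) = -6u^2 + 4u - 3.
Then P(-2) = -35.

-35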